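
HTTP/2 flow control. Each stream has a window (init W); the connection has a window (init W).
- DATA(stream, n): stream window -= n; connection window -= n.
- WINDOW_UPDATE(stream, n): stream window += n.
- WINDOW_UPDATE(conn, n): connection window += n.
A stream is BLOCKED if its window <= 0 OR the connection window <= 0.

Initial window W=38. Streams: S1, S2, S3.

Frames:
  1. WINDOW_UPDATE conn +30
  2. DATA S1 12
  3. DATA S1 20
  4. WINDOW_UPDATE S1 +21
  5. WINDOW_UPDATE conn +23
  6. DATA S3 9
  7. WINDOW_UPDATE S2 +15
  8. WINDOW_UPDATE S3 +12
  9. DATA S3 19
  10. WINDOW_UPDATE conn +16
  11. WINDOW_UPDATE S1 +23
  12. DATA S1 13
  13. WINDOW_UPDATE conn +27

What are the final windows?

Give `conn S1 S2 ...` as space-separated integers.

Answer: 61 37 53 22

Derivation:
Op 1: conn=68 S1=38 S2=38 S3=38 blocked=[]
Op 2: conn=56 S1=26 S2=38 S3=38 blocked=[]
Op 3: conn=36 S1=6 S2=38 S3=38 blocked=[]
Op 4: conn=36 S1=27 S2=38 S3=38 blocked=[]
Op 5: conn=59 S1=27 S2=38 S3=38 blocked=[]
Op 6: conn=50 S1=27 S2=38 S3=29 blocked=[]
Op 7: conn=50 S1=27 S2=53 S3=29 blocked=[]
Op 8: conn=50 S1=27 S2=53 S3=41 blocked=[]
Op 9: conn=31 S1=27 S2=53 S3=22 blocked=[]
Op 10: conn=47 S1=27 S2=53 S3=22 blocked=[]
Op 11: conn=47 S1=50 S2=53 S3=22 blocked=[]
Op 12: conn=34 S1=37 S2=53 S3=22 blocked=[]
Op 13: conn=61 S1=37 S2=53 S3=22 blocked=[]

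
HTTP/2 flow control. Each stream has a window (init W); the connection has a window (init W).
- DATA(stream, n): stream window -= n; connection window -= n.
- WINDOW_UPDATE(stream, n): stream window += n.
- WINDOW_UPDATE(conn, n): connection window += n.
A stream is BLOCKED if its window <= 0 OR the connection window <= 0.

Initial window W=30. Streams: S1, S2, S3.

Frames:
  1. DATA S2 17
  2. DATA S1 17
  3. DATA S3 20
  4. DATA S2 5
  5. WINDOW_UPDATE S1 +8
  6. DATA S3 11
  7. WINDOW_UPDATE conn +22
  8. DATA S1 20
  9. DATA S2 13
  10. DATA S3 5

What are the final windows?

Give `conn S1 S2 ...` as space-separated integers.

Answer: -56 1 -5 -6

Derivation:
Op 1: conn=13 S1=30 S2=13 S3=30 blocked=[]
Op 2: conn=-4 S1=13 S2=13 S3=30 blocked=[1, 2, 3]
Op 3: conn=-24 S1=13 S2=13 S3=10 blocked=[1, 2, 3]
Op 4: conn=-29 S1=13 S2=8 S3=10 blocked=[1, 2, 3]
Op 5: conn=-29 S1=21 S2=8 S3=10 blocked=[1, 2, 3]
Op 6: conn=-40 S1=21 S2=8 S3=-1 blocked=[1, 2, 3]
Op 7: conn=-18 S1=21 S2=8 S3=-1 blocked=[1, 2, 3]
Op 8: conn=-38 S1=1 S2=8 S3=-1 blocked=[1, 2, 3]
Op 9: conn=-51 S1=1 S2=-5 S3=-1 blocked=[1, 2, 3]
Op 10: conn=-56 S1=1 S2=-5 S3=-6 blocked=[1, 2, 3]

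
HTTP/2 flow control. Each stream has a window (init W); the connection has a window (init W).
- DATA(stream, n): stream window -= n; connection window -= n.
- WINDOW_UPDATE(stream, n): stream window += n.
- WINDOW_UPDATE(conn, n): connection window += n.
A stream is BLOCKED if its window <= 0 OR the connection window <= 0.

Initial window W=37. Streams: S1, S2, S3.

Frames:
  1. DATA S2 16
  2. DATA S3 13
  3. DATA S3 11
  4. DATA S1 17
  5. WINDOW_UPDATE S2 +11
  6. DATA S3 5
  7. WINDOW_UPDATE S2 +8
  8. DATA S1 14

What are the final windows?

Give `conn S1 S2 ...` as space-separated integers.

Answer: -39 6 40 8

Derivation:
Op 1: conn=21 S1=37 S2=21 S3=37 blocked=[]
Op 2: conn=8 S1=37 S2=21 S3=24 blocked=[]
Op 3: conn=-3 S1=37 S2=21 S3=13 blocked=[1, 2, 3]
Op 4: conn=-20 S1=20 S2=21 S3=13 blocked=[1, 2, 3]
Op 5: conn=-20 S1=20 S2=32 S3=13 blocked=[1, 2, 3]
Op 6: conn=-25 S1=20 S2=32 S3=8 blocked=[1, 2, 3]
Op 7: conn=-25 S1=20 S2=40 S3=8 blocked=[1, 2, 3]
Op 8: conn=-39 S1=6 S2=40 S3=8 blocked=[1, 2, 3]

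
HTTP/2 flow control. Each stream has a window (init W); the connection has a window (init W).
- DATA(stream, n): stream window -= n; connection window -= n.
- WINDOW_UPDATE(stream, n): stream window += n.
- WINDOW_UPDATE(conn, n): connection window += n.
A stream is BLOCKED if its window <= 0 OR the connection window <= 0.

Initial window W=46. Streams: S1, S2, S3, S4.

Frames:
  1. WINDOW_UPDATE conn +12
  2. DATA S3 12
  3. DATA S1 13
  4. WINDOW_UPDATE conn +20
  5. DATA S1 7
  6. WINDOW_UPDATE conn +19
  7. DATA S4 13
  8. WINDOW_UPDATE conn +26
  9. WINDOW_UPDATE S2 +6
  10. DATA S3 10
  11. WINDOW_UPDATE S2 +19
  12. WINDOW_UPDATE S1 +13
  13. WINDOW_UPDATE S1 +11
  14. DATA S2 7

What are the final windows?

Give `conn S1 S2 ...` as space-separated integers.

Answer: 61 50 64 24 33

Derivation:
Op 1: conn=58 S1=46 S2=46 S3=46 S4=46 blocked=[]
Op 2: conn=46 S1=46 S2=46 S3=34 S4=46 blocked=[]
Op 3: conn=33 S1=33 S2=46 S3=34 S4=46 blocked=[]
Op 4: conn=53 S1=33 S2=46 S3=34 S4=46 blocked=[]
Op 5: conn=46 S1=26 S2=46 S3=34 S4=46 blocked=[]
Op 6: conn=65 S1=26 S2=46 S3=34 S4=46 blocked=[]
Op 7: conn=52 S1=26 S2=46 S3=34 S4=33 blocked=[]
Op 8: conn=78 S1=26 S2=46 S3=34 S4=33 blocked=[]
Op 9: conn=78 S1=26 S2=52 S3=34 S4=33 blocked=[]
Op 10: conn=68 S1=26 S2=52 S3=24 S4=33 blocked=[]
Op 11: conn=68 S1=26 S2=71 S3=24 S4=33 blocked=[]
Op 12: conn=68 S1=39 S2=71 S3=24 S4=33 blocked=[]
Op 13: conn=68 S1=50 S2=71 S3=24 S4=33 blocked=[]
Op 14: conn=61 S1=50 S2=64 S3=24 S4=33 blocked=[]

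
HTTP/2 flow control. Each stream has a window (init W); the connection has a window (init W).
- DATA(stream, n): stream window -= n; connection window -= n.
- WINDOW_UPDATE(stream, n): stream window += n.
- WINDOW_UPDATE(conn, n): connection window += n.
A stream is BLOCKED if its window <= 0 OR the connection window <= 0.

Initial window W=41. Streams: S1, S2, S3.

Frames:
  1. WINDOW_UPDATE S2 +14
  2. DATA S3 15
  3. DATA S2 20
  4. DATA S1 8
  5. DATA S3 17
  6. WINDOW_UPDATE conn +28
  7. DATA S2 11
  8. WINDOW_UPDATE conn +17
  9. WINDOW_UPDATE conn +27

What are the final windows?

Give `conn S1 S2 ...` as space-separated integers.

Answer: 42 33 24 9

Derivation:
Op 1: conn=41 S1=41 S2=55 S3=41 blocked=[]
Op 2: conn=26 S1=41 S2=55 S3=26 blocked=[]
Op 3: conn=6 S1=41 S2=35 S3=26 blocked=[]
Op 4: conn=-2 S1=33 S2=35 S3=26 blocked=[1, 2, 3]
Op 5: conn=-19 S1=33 S2=35 S3=9 blocked=[1, 2, 3]
Op 6: conn=9 S1=33 S2=35 S3=9 blocked=[]
Op 7: conn=-2 S1=33 S2=24 S3=9 blocked=[1, 2, 3]
Op 8: conn=15 S1=33 S2=24 S3=9 blocked=[]
Op 9: conn=42 S1=33 S2=24 S3=9 blocked=[]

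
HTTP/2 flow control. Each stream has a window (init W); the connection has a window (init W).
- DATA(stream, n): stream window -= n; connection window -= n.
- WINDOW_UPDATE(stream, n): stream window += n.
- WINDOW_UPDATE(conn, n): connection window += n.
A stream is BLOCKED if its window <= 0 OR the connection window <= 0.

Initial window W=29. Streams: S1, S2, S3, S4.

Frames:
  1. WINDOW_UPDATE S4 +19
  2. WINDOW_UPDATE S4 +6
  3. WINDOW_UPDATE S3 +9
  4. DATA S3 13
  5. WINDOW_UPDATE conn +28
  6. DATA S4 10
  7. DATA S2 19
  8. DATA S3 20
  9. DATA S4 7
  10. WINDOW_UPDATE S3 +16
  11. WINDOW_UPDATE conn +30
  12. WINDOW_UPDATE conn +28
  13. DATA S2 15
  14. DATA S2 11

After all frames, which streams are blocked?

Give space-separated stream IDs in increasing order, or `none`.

Answer: S2

Derivation:
Op 1: conn=29 S1=29 S2=29 S3=29 S4=48 blocked=[]
Op 2: conn=29 S1=29 S2=29 S3=29 S4=54 blocked=[]
Op 3: conn=29 S1=29 S2=29 S3=38 S4=54 blocked=[]
Op 4: conn=16 S1=29 S2=29 S3=25 S4=54 blocked=[]
Op 5: conn=44 S1=29 S2=29 S3=25 S4=54 blocked=[]
Op 6: conn=34 S1=29 S2=29 S3=25 S4=44 blocked=[]
Op 7: conn=15 S1=29 S2=10 S3=25 S4=44 blocked=[]
Op 8: conn=-5 S1=29 S2=10 S3=5 S4=44 blocked=[1, 2, 3, 4]
Op 9: conn=-12 S1=29 S2=10 S3=5 S4=37 blocked=[1, 2, 3, 4]
Op 10: conn=-12 S1=29 S2=10 S3=21 S4=37 blocked=[1, 2, 3, 4]
Op 11: conn=18 S1=29 S2=10 S3=21 S4=37 blocked=[]
Op 12: conn=46 S1=29 S2=10 S3=21 S4=37 blocked=[]
Op 13: conn=31 S1=29 S2=-5 S3=21 S4=37 blocked=[2]
Op 14: conn=20 S1=29 S2=-16 S3=21 S4=37 blocked=[2]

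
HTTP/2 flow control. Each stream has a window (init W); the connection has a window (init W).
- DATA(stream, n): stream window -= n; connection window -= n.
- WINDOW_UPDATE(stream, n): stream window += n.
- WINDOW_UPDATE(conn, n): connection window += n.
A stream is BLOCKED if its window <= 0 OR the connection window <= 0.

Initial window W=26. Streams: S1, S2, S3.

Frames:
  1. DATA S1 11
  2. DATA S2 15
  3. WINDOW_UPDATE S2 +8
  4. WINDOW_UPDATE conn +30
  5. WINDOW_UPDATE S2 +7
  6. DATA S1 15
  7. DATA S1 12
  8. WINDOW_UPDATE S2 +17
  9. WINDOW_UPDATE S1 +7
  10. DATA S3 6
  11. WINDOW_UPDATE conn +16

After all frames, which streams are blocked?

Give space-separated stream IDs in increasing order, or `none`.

Op 1: conn=15 S1=15 S2=26 S3=26 blocked=[]
Op 2: conn=0 S1=15 S2=11 S3=26 blocked=[1, 2, 3]
Op 3: conn=0 S1=15 S2=19 S3=26 blocked=[1, 2, 3]
Op 4: conn=30 S1=15 S2=19 S3=26 blocked=[]
Op 5: conn=30 S1=15 S2=26 S3=26 blocked=[]
Op 6: conn=15 S1=0 S2=26 S3=26 blocked=[1]
Op 7: conn=3 S1=-12 S2=26 S3=26 blocked=[1]
Op 8: conn=3 S1=-12 S2=43 S3=26 blocked=[1]
Op 9: conn=3 S1=-5 S2=43 S3=26 blocked=[1]
Op 10: conn=-3 S1=-5 S2=43 S3=20 blocked=[1, 2, 3]
Op 11: conn=13 S1=-5 S2=43 S3=20 blocked=[1]

Answer: S1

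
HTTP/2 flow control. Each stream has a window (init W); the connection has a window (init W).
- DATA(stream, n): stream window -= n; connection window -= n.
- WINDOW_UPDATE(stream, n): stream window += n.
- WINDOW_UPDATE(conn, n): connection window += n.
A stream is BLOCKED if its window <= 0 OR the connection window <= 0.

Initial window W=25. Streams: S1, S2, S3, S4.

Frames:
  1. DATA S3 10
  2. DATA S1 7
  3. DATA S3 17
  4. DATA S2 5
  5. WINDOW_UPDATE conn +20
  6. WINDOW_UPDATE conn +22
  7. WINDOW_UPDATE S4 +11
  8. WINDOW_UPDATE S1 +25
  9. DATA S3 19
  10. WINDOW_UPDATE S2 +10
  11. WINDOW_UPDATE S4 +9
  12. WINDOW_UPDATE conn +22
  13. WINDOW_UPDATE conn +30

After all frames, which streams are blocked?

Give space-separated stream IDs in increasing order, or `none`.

Op 1: conn=15 S1=25 S2=25 S3=15 S4=25 blocked=[]
Op 2: conn=8 S1=18 S2=25 S3=15 S4=25 blocked=[]
Op 3: conn=-9 S1=18 S2=25 S3=-2 S4=25 blocked=[1, 2, 3, 4]
Op 4: conn=-14 S1=18 S2=20 S3=-2 S4=25 blocked=[1, 2, 3, 4]
Op 5: conn=6 S1=18 S2=20 S3=-2 S4=25 blocked=[3]
Op 6: conn=28 S1=18 S2=20 S3=-2 S4=25 blocked=[3]
Op 7: conn=28 S1=18 S2=20 S3=-2 S4=36 blocked=[3]
Op 8: conn=28 S1=43 S2=20 S3=-2 S4=36 blocked=[3]
Op 9: conn=9 S1=43 S2=20 S3=-21 S4=36 blocked=[3]
Op 10: conn=9 S1=43 S2=30 S3=-21 S4=36 blocked=[3]
Op 11: conn=9 S1=43 S2=30 S3=-21 S4=45 blocked=[3]
Op 12: conn=31 S1=43 S2=30 S3=-21 S4=45 blocked=[3]
Op 13: conn=61 S1=43 S2=30 S3=-21 S4=45 blocked=[3]

Answer: S3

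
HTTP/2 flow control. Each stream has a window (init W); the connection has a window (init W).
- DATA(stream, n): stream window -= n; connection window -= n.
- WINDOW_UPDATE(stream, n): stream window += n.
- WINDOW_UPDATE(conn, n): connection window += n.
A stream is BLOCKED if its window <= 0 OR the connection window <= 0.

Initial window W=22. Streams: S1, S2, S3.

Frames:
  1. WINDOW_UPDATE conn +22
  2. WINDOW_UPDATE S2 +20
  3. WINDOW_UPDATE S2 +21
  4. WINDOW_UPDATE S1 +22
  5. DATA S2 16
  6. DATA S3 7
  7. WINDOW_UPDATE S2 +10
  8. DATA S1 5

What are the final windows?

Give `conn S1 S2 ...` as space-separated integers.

Op 1: conn=44 S1=22 S2=22 S3=22 blocked=[]
Op 2: conn=44 S1=22 S2=42 S3=22 blocked=[]
Op 3: conn=44 S1=22 S2=63 S3=22 blocked=[]
Op 4: conn=44 S1=44 S2=63 S3=22 blocked=[]
Op 5: conn=28 S1=44 S2=47 S3=22 blocked=[]
Op 6: conn=21 S1=44 S2=47 S3=15 blocked=[]
Op 7: conn=21 S1=44 S2=57 S3=15 blocked=[]
Op 8: conn=16 S1=39 S2=57 S3=15 blocked=[]

Answer: 16 39 57 15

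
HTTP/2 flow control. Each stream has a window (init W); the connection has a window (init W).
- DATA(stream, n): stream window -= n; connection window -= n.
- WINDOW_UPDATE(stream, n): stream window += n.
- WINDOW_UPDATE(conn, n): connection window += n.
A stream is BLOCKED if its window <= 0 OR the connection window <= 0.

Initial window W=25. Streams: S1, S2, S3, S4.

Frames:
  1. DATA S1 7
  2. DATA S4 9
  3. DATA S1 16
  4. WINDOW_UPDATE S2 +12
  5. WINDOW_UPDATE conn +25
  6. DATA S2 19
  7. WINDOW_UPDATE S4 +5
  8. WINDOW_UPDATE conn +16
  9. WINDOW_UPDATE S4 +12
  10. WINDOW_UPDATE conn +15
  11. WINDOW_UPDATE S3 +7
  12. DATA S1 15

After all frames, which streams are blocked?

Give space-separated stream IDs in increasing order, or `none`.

Answer: S1

Derivation:
Op 1: conn=18 S1=18 S2=25 S3=25 S4=25 blocked=[]
Op 2: conn=9 S1=18 S2=25 S3=25 S4=16 blocked=[]
Op 3: conn=-7 S1=2 S2=25 S3=25 S4=16 blocked=[1, 2, 3, 4]
Op 4: conn=-7 S1=2 S2=37 S3=25 S4=16 blocked=[1, 2, 3, 4]
Op 5: conn=18 S1=2 S2=37 S3=25 S4=16 blocked=[]
Op 6: conn=-1 S1=2 S2=18 S3=25 S4=16 blocked=[1, 2, 3, 4]
Op 7: conn=-1 S1=2 S2=18 S3=25 S4=21 blocked=[1, 2, 3, 4]
Op 8: conn=15 S1=2 S2=18 S3=25 S4=21 blocked=[]
Op 9: conn=15 S1=2 S2=18 S3=25 S4=33 blocked=[]
Op 10: conn=30 S1=2 S2=18 S3=25 S4=33 blocked=[]
Op 11: conn=30 S1=2 S2=18 S3=32 S4=33 blocked=[]
Op 12: conn=15 S1=-13 S2=18 S3=32 S4=33 blocked=[1]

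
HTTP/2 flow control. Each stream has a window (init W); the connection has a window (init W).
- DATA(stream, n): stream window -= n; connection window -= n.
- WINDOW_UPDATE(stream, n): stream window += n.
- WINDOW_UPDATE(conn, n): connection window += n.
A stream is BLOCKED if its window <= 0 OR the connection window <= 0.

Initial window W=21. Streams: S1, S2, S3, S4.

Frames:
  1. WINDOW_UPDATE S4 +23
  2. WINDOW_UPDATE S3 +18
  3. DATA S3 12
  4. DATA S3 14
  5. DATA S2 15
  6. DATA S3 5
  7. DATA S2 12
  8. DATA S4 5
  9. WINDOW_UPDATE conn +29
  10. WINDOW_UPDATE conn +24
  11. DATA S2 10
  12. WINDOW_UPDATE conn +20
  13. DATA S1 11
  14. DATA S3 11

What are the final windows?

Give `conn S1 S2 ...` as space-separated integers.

Answer: -1 10 -16 -3 39

Derivation:
Op 1: conn=21 S1=21 S2=21 S3=21 S4=44 blocked=[]
Op 2: conn=21 S1=21 S2=21 S3=39 S4=44 blocked=[]
Op 3: conn=9 S1=21 S2=21 S3=27 S4=44 blocked=[]
Op 4: conn=-5 S1=21 S2=21 S3=13 S4=44 blocked=[1, 2, 3, 4]
Op 5: conn=-20 S1=21 S2=6 S3=13 S4=44 blocked=[1, 2, 3, 4]
Op 6: conn=-25 S1=21 S2=6 S3=8 S4=44 blocked=[1, 2, 3, 4]
Op 7: conn=-37 S1=21 S2=-6 S3=8 S4=44 blocked=[1, 2, 3, 4]
Op 8: conn=-42 S1=21 S2=-6 S3=8 S4=39 blocked=[1, 2, 3, 4]
Op 9: conn=-13 S1=21 S2=-6 S3=8 S4=39 blocked=[1, 2, 3, 4]
Op 10: conn=11 S1=21 S2=-6 S3=8 S4=39 blocked=[2]
Op 11: conn=1 S1=21 S2=-16 S3=8 S4=39 blocked=[2]
Op 12: conn=21 S1=21 S2=-16 S3=8 S4=39 blocked=[2]
Op 13: conn=10 S1=10 S2=-16 S3=8 S4=39 blocked=[2]
Op 14: conn=-1 S1=10 S2=-16 S3=-3 S4=39 blocked=[1, 2, 3, 4]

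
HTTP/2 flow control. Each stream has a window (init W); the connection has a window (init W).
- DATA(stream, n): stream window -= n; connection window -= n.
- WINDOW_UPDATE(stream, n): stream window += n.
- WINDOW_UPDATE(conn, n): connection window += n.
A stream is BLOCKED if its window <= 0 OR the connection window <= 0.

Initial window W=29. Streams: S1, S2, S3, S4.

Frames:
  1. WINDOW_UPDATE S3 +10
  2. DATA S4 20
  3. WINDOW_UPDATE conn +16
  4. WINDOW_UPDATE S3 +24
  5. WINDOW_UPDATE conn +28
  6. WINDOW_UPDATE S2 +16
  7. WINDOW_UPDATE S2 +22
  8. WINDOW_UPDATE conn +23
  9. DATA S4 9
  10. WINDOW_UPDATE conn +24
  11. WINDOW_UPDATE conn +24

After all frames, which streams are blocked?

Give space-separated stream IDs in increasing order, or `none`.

Answer: S4

Derivation:
Op 1: conn=29 S1=29 S2=29 S3=39 S4=29 blocked=[]
Op 2: conn=9 S1=29 S2=29 S3=39 S4=9 blocked=[]
Op 3: conn=25 S1=29 S2=29 S3=39 S4=9 blocked=[]
Op 4: conn=25 S1=29 S2=29 S3=63 S4=9 blocked=[]
Op 5: conn=53 S1=29 S2=29 S3=63 S4=9 blocked=[]
Op 6: conn=53 S1=29 S2=45 S3=63 S4=9 blocked=[]
Op 7: conn=53 S1=29 S2=67 S3=63 S4=9 blocked=[]
Op 8: conn=76 S1=29 S2=67 S3=63 S4=9 blocked=[]
Op 9: conn=67 S1=29 S2=67 S3=63 S4=0 blocked=[4]
Op 10: conn=91 S1=29 S2=67 S3=63 S4=0 blocked=[4]
Op 11: conn=115 S1=29 S2=67 S3=63 S4=0 blocked=[4]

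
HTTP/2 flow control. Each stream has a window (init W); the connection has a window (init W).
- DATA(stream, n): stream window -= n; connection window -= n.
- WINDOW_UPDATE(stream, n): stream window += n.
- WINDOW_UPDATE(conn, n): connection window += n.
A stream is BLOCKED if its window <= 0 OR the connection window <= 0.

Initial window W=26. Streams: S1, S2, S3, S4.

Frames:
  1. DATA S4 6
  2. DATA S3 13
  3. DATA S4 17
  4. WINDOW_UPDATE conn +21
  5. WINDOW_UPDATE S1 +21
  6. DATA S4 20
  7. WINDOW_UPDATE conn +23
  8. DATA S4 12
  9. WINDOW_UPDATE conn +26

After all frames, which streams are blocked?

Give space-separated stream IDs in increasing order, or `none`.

Answer: S4

Derivation:
Op 1: conn=20 S1=26 S2=26 S3=26 S4=20 blocked=[]
Op 2: conn=7 S1=26 S2=26 S3=13 S4=20 blocked=[]
Op 3: conn=-10 S1=26 S2=26 S3=13 S4=3 blocked=[1, 2, 3, 4]
Op 4: conn=11 S1=26 S2=26 S3=13 S4=3 blocked=[]
Op 5: conn=11 S1=47 S2=26 S3=13 S4=3 blocked=[]
Op 6: conn=-9 S1=47 S2=26 S3=13 S4=-17 blocked=[1, 2, 3, 4]
Op 7: conn=14 S1=47 S2=26 S3=13 S4=-17 blocked=[4]
Op 8: conn=2 S1=47 S2=26 S3=13 S4=-29 blocked=[4]
Op 9: conn=28 S1=47 S2=26 S3=13 S4=-29 blocked=[4]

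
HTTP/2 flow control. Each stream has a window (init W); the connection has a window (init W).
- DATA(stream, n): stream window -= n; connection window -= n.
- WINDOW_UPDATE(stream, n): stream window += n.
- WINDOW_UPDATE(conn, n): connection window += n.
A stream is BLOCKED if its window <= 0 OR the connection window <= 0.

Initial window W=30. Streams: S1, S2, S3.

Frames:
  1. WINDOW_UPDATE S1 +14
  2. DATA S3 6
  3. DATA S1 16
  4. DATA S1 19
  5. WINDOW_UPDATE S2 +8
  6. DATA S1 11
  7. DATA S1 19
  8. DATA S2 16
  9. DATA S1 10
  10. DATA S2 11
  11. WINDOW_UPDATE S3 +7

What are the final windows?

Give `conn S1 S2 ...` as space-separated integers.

Op 1: conn=30 S1=44 S2=30 S3=30 blocked=[]
Op 2: conn=24 S1=44 S2=30 S3=24 blocked=[]
Op 3: conn=8 S1=28 S2=30 S3=24 blocked=[]
Op 4: conn=-11 S1=9 S2=30 S3=24 blocked=[1, 2, 3]
Op 5: conn=-11 S1=9 S2=38 S3=24 blocked=[1, 2, 3]
Op 6: conn=-22 S1=-2 S2=38 S3=24 blocked=[1, 2, 3]
Op 7: conn=-41 S1=-21 S2=38 S3=24 blocked=[1, 2, 3]
Op 8: conn=-57 S1=-21 S2=22 S3=24 blocked=[1, 2, 3]
Op 9: conn=-67 S1=-31 S2=22 S3=24 blocked=[1, 2, 3]
Op 10: conn=-78 S1=-31 S2=11 S3=24 blocked=[1, 2, 3]
Op 11: conn=-78 S1=-31 S2=11 S3=31 blocked=[1, 2, 3]

Answer: -78 -31 11 31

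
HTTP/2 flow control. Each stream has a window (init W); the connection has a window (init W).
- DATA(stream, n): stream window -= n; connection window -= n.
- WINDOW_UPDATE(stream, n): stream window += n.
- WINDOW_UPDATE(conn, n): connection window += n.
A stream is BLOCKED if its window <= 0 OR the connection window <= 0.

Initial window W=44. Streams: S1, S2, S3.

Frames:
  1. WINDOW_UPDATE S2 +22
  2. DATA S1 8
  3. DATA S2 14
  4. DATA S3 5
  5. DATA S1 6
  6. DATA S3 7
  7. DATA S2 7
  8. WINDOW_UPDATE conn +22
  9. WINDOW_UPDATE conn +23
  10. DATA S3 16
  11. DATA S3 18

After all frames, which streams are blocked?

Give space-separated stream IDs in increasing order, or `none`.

Op 1: conn=44 S1=44 S2=66 S3=44 blocked=[]
Op 2: conn=36 S1=36 S2=66 S3=44 blocked=[]
Op 3: conn=22 S1=36 S2=52 S3=44 blocked=[]
Op 4: conn=17 S1=36 S2=52 S3=39 blocked=[]
Op 5: conn=11 S1=30 S2=52 S3=39 blocked=[]
Op 6: conn=4 S1=30 S2=52 S3=32 blocked=[]
Op 7: conn=-3 S1=30 S2=45 S3=32 blocked=[1, 2, 3]
Op 8: conn=19 S1=30 S2=45 S3=32 blocked=[]
Op 9: conn=42 S1=30 S2=45 S3=32 blocked=[]
Op 10: conn=26 S1=30 S2=45 S3=16 blocked=[]
Op 11: conn=8 S1=30 S2=45 S3=-2 blocked=[3]

Answer: S3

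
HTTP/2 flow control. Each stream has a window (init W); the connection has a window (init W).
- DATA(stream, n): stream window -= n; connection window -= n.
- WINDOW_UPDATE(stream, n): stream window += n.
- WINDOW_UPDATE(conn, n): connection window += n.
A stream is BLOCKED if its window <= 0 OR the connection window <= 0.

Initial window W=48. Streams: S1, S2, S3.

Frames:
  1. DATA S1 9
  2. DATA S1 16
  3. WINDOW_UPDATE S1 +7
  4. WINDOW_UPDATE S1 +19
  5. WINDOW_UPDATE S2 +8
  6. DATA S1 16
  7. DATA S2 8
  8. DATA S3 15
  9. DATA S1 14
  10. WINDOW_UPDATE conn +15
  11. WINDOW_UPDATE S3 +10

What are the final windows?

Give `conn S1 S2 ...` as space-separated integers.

Answer: -15 19 48 43

Derivation:
Op 1: conn=39 S1=39 S2=48 S3=48 blocked=[]
Op 2: conn=23 S1=23 S2=48 S3=48 blocked=[]
Op 3: conn=23 S1=30 S2=48 S3=48 blocked=[]
Op 4: conn=23 S1=49 S2=48 S3=48 blocked=[]
Op 5: conn=23 S1=49 S2=56 S3=48 blocked=[]
Op 6: conn=7 S1=33 S2=56 S3=48 blocked=[]
Op 7: conn=-1 S1=33 S2=48 S3=48 blocked=[1, 2, 3]
Op 8: conn=-16 S1=33 S2=48 S3=33 blocked=[1, 2, 3]
Op 9: conn=-30 S1=19 S2=48 S3=33 blocked=[1, 2, 3]
Op 10: conn=-15 S1=19 S2=48 S3=33 blocked=[1, 2, 3]
Op 11: conn=-15 S1=19 S2=48 S3=43 blocked=[1, 2, 3]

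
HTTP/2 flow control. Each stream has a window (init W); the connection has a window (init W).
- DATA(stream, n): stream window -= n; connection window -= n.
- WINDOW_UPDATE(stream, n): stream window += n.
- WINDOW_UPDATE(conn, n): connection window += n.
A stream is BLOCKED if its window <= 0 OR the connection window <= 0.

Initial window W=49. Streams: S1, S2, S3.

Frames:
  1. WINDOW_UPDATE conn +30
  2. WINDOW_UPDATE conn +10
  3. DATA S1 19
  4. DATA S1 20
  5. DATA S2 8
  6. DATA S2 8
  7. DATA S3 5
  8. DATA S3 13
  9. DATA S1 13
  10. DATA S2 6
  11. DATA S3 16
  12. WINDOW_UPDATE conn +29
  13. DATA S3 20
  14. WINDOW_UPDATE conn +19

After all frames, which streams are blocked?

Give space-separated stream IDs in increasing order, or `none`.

Answer: S1 S3

Derivation:
Op 1: conn=79 S1=49 S2=49 S3=49 blocked=[]
Op 2: conn=89 S1=49 S2=49 S3=49 blocked=[]
Op 3: conn=70 S1=30 S2=49 S3=49 blocked=[]
Op 4: conn=50 S1=10 S2=49 S3=49 blocked=[]
Op 5: conn=42 S1=10 S2=41 S3=49 blocked=[]
Op 6: conn=34 S1=10 S2=33 S3=49 blocked=[]
Op 7: conn=29 S1=10 S2=33 S3=44 blocked=[]
Op 8: conn=16 S1=10 S2=33 S3=31 blocked=[]
Op 9: conn=3 S1=-3 S2=33 S3=31 blocked=[1]
Op 10: conn=-3 S1=-3 S2=27 S3=31 blocked=[1, 2, 3]
Op 11: conn=-19 S1=-3 S2=27 S3=15 blocked=[1, 2, 3]
Op 12: conn=10 S1=-3 S2=27 S3=15 blocked=[1]
Op 13: conn=-10 S1=-3 S2=27 S3=-5 blocked=[1, 2, 3]
Op 14: conn=9 S1=-3 S2=27 S3=-5 blocked=[1, 3]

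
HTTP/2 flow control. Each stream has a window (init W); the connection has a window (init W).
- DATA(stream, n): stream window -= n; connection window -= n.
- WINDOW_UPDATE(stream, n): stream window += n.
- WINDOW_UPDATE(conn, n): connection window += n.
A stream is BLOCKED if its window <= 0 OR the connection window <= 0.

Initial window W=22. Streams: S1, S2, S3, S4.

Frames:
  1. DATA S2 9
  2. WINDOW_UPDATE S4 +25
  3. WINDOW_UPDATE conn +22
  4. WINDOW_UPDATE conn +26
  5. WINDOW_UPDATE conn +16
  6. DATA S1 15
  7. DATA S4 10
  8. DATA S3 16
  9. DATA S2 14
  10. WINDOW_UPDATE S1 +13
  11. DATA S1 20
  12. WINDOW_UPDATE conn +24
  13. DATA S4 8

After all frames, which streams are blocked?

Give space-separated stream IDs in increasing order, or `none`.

Answer: S1 S2

Derivation:
Op 1: conn=13 S1=22 S2=13 S3=22 S4=22 blocked=[]
Op 2: conn=13 S1=22 S2=13 S3=22 S4=47 blocked=[]
Op 3: conn=35 S1=22 S2=13 S3=22 S4=47 blocked=[]
Op 4: conn=61 S1=22 S2=13 S3=22 S4=47 blocked=[]
Op 5: conn=77 S1=22 S2=13 S3=22 S4=47 blocked=[]
Op 6: conn=62 S1=7 S2=13 S3=22 S4=47 blocked=[]
Op 7: conn=52 S1=7 S2=13 S3=22 S4=37 blocked=[]
Op 8: conn=36 S1=7 S2=13 S3=6 S4=37 blocked=[]
Op 9: conn=22 S1=7 S2=-1 S3=6 S4=37 blocked=[2]
Op 10: conn=22 S1=20 S2=-1 S3=6 S4=37 blocked=[2]
Op 11: conn=2 S1=0 S2=-1 S3=6 S4=37 blocked=[1, 2]
Op 12: conn=26 S1=0 S2=-1 S3=6 S4=37 blocked=[1, 2]
Op 13: conn=18 S1=0 S2=-1 S3=6 S4=29 blocked=[1, 2]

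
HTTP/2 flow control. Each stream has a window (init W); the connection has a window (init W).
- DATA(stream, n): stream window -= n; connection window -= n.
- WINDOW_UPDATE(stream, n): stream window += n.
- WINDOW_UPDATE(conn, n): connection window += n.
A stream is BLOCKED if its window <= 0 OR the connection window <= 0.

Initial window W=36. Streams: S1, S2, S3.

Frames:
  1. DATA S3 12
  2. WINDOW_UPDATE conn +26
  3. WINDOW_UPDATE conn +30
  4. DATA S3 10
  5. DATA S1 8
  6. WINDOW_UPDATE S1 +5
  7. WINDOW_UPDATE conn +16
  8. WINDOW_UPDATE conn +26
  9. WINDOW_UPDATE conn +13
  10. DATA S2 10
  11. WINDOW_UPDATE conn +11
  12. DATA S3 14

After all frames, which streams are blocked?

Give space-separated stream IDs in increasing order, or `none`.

Op 1: conn=24 S1=36 S2=36 S3=24 blocked=[]
Op 2: conn=50 S1=36 S2=36 S3=24 blocked=[]
Op 3: conn=80 S1=36 S2=36 S3=24 blocked=[]
Op 4: conn=70 S1=36 S2=36 S3=14 blocked=[]
Op 5: conn=62 S1=28 S2=36 S3=14 blocked=[]
Op 6: conn=62 S1=33 S2=36 S3=14 blocked=[]
Op 7: conn=78 S1=33 S2=36 S3=14 blocked=[]
Op 8: conn=104 S1=33 S2=36 S3=14 blocked=[]
Op 9: conn=117 S1=33 S2=36 S3=14 blocked=[]
Op 10: conn=107 S1=33 S2=26 S3=14 blocked=[]
Op 11: conn=118 S1=33 S2=26 S3=14 blocked=[]
Op 12: conn=104 S1=33 S2=26 S3=0 blocked=[3]

Answer: S3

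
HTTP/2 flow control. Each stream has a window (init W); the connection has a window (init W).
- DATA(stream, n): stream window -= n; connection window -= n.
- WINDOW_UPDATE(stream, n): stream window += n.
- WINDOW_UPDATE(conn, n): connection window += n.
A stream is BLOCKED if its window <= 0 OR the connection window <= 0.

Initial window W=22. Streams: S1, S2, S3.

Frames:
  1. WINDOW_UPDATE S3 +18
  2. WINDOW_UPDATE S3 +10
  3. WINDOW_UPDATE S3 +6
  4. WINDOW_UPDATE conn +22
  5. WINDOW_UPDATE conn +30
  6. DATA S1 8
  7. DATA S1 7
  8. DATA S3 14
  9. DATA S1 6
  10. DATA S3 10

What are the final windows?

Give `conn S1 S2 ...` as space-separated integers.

Op 1: conn=22 S1=22 S2=22 S3=40 blocked=[]
Op 2: conn=22 S1=22 S2=22 S3=50 blocked=[]
Op 3: conn=22 S1=22 S2=22 S3=56 blocked=[]
Op 4: conn=44 S1=22 S2=22 S3=56 blocked=[]
Op 5: conn=74 S1=22 S2=22 S3=56 blocked=[]
Op 6: conn=66 S1=14 S2=22 S3=56 blocked=[]
Op 7: conn=59 S1=7 S2=22 S3=56 blocked=[]
Op 8: conn=45 S1=7 S2=22 S3=42 blocked=[]
Op 9: conn=39 S1=1 S2=22 S3=42 blocked=[]
Op 10: conn=29 S1=1 S2=22 S3=32 blocked=[]

Answer: 29 1 22 32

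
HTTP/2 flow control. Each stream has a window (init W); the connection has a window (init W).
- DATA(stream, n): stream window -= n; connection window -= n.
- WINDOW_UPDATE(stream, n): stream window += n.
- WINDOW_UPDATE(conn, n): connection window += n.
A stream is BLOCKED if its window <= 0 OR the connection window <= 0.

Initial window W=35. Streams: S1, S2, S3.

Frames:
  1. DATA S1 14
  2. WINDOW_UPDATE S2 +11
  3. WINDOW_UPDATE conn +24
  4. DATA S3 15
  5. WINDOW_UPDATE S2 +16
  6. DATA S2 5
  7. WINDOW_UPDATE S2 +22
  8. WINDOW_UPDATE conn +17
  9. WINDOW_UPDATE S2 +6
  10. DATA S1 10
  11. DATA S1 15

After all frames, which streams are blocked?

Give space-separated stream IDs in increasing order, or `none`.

Op 1: conn=21 S1=21 S2=35 S3=35 blocked=[]
Op 2: conn=21 S1=21 S2=46 S3=35 blocked=[]
Op 3: conn=45 S1=21 S2=46 S3=35 blocked=[]
Op 4: conn=30 S1=21 S2=46 S3=20 blocked=[]
Op 5: conn=30 S1=21 S2=62 S3=20 blocked=[]
Op 6: conn=25 S1=21 S2=57 S3=20 blocked=[]
Op 7: conn=25 S1=21 S2=79 S3=20 blocked=[]
Op 8: conn=42 S1=21 S2=79 S3=20 blocked=[]
Op 9: conn=42 S1=21 S2=85 S3=20 blocked=[]
Op 10: conn=32 S1=11 S2=85 S3=20 blocked=[]
Op 11: conn=17 S1=-4 S2=85 S3=20 blocked=[1]

Answer: S1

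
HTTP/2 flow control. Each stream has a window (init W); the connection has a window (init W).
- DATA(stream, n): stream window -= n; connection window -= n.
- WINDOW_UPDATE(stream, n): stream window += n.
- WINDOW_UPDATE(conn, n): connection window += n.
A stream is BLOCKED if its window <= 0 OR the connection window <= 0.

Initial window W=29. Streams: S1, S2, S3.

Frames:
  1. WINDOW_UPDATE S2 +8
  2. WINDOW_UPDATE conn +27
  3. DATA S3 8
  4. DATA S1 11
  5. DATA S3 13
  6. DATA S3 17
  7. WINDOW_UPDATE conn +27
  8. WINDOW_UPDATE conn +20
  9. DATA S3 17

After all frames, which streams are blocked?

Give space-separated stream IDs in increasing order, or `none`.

Op 1: conn=29 S1=29 S2=37 S3=29 blocked=[]
Op 2: conn=56 S1=29 S2=37 S3=29 blocked=[]
Op 3: conn=48 S1=29 S2=37 S3=21 blocked=[]
Op 4: conn=37 S1=18 S2=37 S3=21 blocked=[]
Op 5: conn=24 S1=18 S2=37 S3=8 blocked=[]
Op 6: conn=7 S1=18 S2=37 S3=-9 blocked=[3]
Op 7: conn=34 S1=18 S2=37 S3=-9 blocked=[3]
Op 8: conn=54 S1=18 S2=37 S3=-9 blocked=[3]
Op 9: conn=37 S1=18 S2=37 S3=-26 blocked=[3]

Answer: S3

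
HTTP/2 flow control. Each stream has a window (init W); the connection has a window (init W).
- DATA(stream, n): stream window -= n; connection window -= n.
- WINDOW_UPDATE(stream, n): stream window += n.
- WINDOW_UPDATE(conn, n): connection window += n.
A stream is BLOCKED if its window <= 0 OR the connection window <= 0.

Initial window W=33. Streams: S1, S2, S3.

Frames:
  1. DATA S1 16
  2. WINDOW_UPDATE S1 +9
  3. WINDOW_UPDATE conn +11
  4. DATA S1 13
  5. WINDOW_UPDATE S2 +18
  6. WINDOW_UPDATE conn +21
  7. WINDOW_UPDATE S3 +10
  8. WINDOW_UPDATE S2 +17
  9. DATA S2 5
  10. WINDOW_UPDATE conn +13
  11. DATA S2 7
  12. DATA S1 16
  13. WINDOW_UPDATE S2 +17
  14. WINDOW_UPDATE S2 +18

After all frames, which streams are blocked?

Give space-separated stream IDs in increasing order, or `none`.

Answer: S1

Derivation:
Op 1: conn=17 S1=17 S2=33 S3=33 blocked=[]
Op 2: conn=17 S1=26 S2=33 S3=33 blocked=[]
Op 3: conn=28 S1=26 S2=33 S3=33 blocked=[]
Op 4: conn=15 S1=13 S2=33 S3=33 blocked=[]
Op 5: conn=15 S1=13 S2=51 S3=33 blocked=[]
Op 6: conn=36 S1=13 S2=51 S3=33 blocked=[]
Op 7: conn=36 S1=13 S2=51 S3=43 blocked=[]
Op 8: conn=36 S1=13 S2=68 S3=43 blocked=[]
Op 9: conn=31 S1=13 S2=63 S3=43 blocked=[]
Op 10: conn=44 S1=13 S2=63 S3=43 blocked=[]
Op 11: conn=37 S1=13 S2=56 S3=43 blocked=[]
Op 12: conn=21 S1=-3 S2=56 S3=43 blocked=[1]
Op 13: conn=21 S1=-3 S2=73 S3=43 blocked=[1]
Op 14: conn=21 S1=-3 S2=91 S3=43 blocked=[1]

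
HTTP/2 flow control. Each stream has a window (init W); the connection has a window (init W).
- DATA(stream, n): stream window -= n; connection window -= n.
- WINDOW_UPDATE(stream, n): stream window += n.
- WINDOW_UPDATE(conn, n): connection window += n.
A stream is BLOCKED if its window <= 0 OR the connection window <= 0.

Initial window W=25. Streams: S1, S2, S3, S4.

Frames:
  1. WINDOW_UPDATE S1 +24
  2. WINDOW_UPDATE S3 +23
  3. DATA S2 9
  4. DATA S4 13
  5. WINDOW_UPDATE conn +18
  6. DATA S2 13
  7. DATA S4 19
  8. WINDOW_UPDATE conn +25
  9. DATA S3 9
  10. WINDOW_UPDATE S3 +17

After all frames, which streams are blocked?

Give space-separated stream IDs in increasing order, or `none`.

Op 1: conn=25 S1=49 S2=25 S3=25 S4=25 blocked=[]
Op 2: conn=25 S1=49 S2=25 S3=48 S4=25 blocked=[]
Op 3: conn=16 S1=49 S2=16 S3=48 S4=25 blocked=[]
Op 4: conn=3 S1=49 S2=16 S3=48 S4=12 blocked=[]
Op 5: conn=21 S1=49 S2=16 S3=48 S4=12 blocked=[]
Op 6: conn=8 S1=49 S2=3 S3=48 S4=12 blocked=[]
Op 7: conn=-11 S1=49 S2=3 S3=48 S4=-7 blocked=[1, 2, 3, 4]
Op 8: conn=14 S1=49 S2=3 S3=48 S4=-7 blocked=[4]
Op 9: conn=5 S1=49 S2=3 S3=39 S4=-7 blocked=[4]
Op 10: conn=5 S1=49 S2=3 S3=56 S4=-7 blocked=[4]

Answer: S4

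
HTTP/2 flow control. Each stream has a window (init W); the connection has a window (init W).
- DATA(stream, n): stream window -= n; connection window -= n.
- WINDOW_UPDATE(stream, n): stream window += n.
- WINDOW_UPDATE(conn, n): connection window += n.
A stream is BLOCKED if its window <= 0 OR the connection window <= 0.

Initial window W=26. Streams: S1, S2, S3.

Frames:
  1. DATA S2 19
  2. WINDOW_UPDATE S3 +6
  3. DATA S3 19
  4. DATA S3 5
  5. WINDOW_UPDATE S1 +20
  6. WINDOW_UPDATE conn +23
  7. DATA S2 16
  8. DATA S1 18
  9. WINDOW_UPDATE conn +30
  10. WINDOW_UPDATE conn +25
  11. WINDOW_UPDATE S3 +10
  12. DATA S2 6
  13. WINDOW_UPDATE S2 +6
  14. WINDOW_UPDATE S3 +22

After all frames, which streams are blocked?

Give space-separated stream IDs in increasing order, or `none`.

Answer: S2

Derivation:
Op 1: conn=7 S1=26 S2=7 S3=26 blocked=[]
Op 2: conn=7 S1=26 S2=7 S3=32 blocked=[]
Op 3: conn=-12 S1=26 S2=7 S3=13 blocked=[1, 2, 3]
Op 4: conn=-17 S1=26 S2=7 S3=8 blocked=[1, 2, 3]
Op 5: conn=-17 S1=46 S2=7 S3=8 blocked=[1, 2, 3]
Op 6: conn=6 S1=46 S2=7 S3=8 blocked=[]
Op 7: conn=-10 S1=46 S2=-9 S3=8 blocked=[1, 2, 3]
Op 8: conn=-28 S1=28 S2=-9 S3=8 blocked=[1, 2, 3]
Op 9: conn=2 S1=28 S2=-9 S3=8 blocked=[2]
Op 10: conn=27 S1=28 S2=-9 S3=8 blocked=[2]
Op 11: conn=27 S1=28 S2=-9 S3=18 blocked=[2]
Op 12: conn=21 S1=28 S2=-15 S3=18 blocked=[2]
Op 13: conn=21 S1=28 S2=-9 S3=18 blocked=[2]
Op 14: conn=21 S1=28 S2=-9 S3=40 blocked=[2]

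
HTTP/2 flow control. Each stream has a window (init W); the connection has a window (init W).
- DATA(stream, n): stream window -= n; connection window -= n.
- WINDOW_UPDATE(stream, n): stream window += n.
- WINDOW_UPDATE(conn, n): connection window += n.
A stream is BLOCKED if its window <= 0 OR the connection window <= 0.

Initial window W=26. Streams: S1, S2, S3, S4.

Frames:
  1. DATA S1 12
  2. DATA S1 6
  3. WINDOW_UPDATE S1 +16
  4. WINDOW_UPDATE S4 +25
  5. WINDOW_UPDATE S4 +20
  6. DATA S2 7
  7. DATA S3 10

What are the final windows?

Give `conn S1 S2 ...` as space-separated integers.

Answer: -9 24 19 16 71

Derivation:
Op 1: conn=14 S1=14 S2=26 S3=26 S4=26 blocked=[]
Op 2: conn=8 S1=8 S2=26 S3=26 S4=26 blocked=[]
Op 3: conn=8 S1=24 S2=26 S3=26 S4=26 blocked=[]
Op 4: conn=8 S1=24 S2=26 S3=26 S4=51 blocked=[]
Op 5: conn=8 S1=24 S2=26 S3=26 S4=71 blocked=[]
Op 6: conn=1 S1=24 S2=19 S3=26 S4=71 blocked=[]
Op 7: conn=-9 S1=24 S2=19 S3=16 S4=71 blocked=[1, 2, 3, 4]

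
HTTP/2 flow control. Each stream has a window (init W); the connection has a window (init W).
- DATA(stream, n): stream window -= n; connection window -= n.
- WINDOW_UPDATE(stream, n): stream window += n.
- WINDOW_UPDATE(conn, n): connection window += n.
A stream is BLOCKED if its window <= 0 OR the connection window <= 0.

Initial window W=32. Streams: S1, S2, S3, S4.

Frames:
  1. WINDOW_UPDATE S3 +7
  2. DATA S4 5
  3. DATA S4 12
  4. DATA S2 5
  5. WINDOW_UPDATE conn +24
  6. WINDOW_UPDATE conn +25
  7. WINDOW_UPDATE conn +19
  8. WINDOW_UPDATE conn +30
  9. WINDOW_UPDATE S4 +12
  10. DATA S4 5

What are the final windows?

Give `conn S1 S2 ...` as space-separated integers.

Answer: 103 32 27 39 22

Derivation:
Op 1: conn=32 S1=32 S2=32 S3=39 S4=32 blocked=[]
Op 2: conn=27 S1=32 S2=32 S3=39 S4=27 blocked=[]
Op 3: conn=15 S1=32 S2=32 S3=39 S4=15 blocked=[]
Op 4: conn=10 S1=32 S2=27 S3=39 S4=15 blocked=[]
Op 5: conn=34 S1=32 S2=27 S3=39 S4=15 blocked=[]
Op 6: conn=59 S1=32 S2=27 S3=39 S4=15 blocked=[]
Op 7: conn=78 S1=32 S2=27 S3=39 S4=15 blocked=[]
Op 8: conn=108 S1=32 S2=27 S3=39 S4=15 blocked=[]
Op 9: conn=108 S1=32 S2=27 S3=39 S4=27 blocked=[]
Op 10: conn=103 S1=32 S2=27 S3=39 S4=22 blocked=[]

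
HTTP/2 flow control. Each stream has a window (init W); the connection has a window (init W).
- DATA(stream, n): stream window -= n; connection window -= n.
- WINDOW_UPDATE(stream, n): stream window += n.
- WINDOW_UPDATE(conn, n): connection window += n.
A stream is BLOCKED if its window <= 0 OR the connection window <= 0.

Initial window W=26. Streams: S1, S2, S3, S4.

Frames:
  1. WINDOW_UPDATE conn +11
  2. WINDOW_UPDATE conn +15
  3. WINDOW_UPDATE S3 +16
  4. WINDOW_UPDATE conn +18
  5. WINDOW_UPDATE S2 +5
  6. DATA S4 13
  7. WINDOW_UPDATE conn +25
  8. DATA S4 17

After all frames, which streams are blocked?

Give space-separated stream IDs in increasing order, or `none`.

Answer: S4

Derivation:
Op 1: conn=37 S1=26 S2=26 S3=26 S4=26 blocked=[]
Op 2: conn=52 S1=26 S2=26 S3=26 S4=26 blocked=[]
Op 3: conn=52 S1=26 S2=26 S3=42 S4=26 blocked=[]
Op 4: conn=70 S1=26 S2=26 S3=42 S4=26 blocked=[]
Op 5: conn=70 S1=26 S2=31 S3=42 S4=26 blocked=[]
Op 6: conn=57 S1=26 S2=31 S3=42 S4=13 blocked=[]
Op 7: conn=82 S1=26 S2=31 S3=42 S4=13 blocked=[]
Op 8: conn=65 S1=26 S2=31 S3=42 S4=-4 blocked=[4]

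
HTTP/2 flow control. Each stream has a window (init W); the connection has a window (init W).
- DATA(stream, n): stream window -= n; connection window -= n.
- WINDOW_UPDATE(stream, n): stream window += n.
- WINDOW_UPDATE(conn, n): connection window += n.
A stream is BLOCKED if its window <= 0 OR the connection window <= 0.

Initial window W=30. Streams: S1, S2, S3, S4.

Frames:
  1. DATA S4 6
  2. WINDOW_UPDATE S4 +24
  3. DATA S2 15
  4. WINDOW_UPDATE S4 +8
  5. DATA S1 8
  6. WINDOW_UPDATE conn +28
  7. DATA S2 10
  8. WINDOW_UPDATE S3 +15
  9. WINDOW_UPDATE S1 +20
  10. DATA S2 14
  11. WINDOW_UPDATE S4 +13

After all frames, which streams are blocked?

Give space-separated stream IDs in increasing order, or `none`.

Answer: S2

Derivation:
Op 1: conn=24 S1=30 S2=30 S3=30 S4=24 blocked=[]
Op 2: conn=24 S1=30 S2=30 S3=30 S4=48 blocked=[]
Op 3: conn=9 S1=30 S2=15 S3=30 S4=48 blocked=[]
Op 4: conn=9 S1=30 S2=15 S3=30 S4=56 blocked=[]
Op 5: conn=1 S1=22 S2=15 S3=30 S4=56 blocked=[]
Op 6: conn=29 S1=22 S2=15 S3=30 S4=56 blocked=[]
Op 7: conn=19 S1=22 S2=5 S3=30 S4=56 blocked=[]
Op 8: conn=19 S1=22 S2=5 S3=45 S4=56 blocked=[]
Op 9: conn=19 S1=42 S2=5 S3=45 S4=56 blocked=[]
Op 10: conn=5 S1=42 S2=-9 S3=45 S4=56 blocked=[2]
Op 11: conn=5 S1=42 S2=-9 S3=45 S4=69 blocked=[2]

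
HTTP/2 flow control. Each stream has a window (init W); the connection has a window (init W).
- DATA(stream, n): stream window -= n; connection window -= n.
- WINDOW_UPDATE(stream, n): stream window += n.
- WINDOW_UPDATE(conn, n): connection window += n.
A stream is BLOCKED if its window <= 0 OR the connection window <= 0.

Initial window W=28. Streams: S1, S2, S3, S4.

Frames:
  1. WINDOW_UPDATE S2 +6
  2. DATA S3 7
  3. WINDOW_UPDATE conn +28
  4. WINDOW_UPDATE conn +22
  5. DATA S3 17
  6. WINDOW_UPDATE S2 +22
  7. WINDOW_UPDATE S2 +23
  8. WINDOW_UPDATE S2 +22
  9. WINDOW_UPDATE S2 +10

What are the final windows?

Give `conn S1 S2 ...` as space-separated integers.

Answer: 54 28 111 4 28

Derivation:
Op 1: conn=28 S1=28 S2=34 S3=28 S4=28 blocked=[]
Op 2: conn=21 S1=28 S2=34 S3=21 S4=28 blocked=[]
Op 3: conn=49 S1=28 S2=34 S3=21 S4=28 blocked=[]
Op 4: conn=71 S1=28 S2=34 S3=21 S4=28 blocked=[]
Op 5: conn=54 S1=28 S2=34 S3=4 S4=28 blocked=[]
Op 6: conn=54 S1=28 S2=56 S3=4 S4=28 blocked=[]
Op 7: conn=54 S1=28 S2=79 S3=4 S4=28 blocked=[]
Op 8: conn=54 S1=28 S2=101 S3=4 S4=28 blocked=[]
Op 9: conn=54 S1=28 S2=111 S3=4 S4=28 blocked=[]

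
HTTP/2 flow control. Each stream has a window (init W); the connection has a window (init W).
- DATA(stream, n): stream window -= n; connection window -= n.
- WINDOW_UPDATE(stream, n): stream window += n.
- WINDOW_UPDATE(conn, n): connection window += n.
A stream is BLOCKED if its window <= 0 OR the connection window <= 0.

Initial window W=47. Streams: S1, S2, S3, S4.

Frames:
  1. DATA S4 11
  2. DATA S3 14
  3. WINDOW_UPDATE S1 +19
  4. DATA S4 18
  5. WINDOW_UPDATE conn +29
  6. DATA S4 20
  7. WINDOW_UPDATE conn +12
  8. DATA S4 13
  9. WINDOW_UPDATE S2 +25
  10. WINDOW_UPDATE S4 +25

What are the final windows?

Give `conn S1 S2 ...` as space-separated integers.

Answer: 12 66 72 33 10

Derivation:
Op 1: conn=36 S1=47 S2=47 S3=47 S4=36 blocked=[]
Op 2: conn=22 S1=47 S2=47 S3=33 S4=36 blocked=[]
Op 3: conn=22 S1=66 S2=47 S3=33 S4=36 blocked=[]
Op 4: conn=4 S1=66 S2=47 S3=33 S4=18 blocked=[]
Op 5: conn=33 S1=66 S2=47 S3=33 S4=18 blocked=[]
Op 6: conn=13 S1=66 S2=47 S3=33 S4=-2 blocked=[4]
Op 7: conn=25 S1=66 S2=47 S3=33 S4=-2 blocked=[4]
Op 8: conn=12 S1=66 S2=47 S3=33 S4=-15 blocked=[4]
Op 9: conn=12 S1=66 S2=72 S3=33 S4=-15 blocked=[4]
Op 10: conn=12 S1=66 S2=72 S3=33 S4=10 blocked=[]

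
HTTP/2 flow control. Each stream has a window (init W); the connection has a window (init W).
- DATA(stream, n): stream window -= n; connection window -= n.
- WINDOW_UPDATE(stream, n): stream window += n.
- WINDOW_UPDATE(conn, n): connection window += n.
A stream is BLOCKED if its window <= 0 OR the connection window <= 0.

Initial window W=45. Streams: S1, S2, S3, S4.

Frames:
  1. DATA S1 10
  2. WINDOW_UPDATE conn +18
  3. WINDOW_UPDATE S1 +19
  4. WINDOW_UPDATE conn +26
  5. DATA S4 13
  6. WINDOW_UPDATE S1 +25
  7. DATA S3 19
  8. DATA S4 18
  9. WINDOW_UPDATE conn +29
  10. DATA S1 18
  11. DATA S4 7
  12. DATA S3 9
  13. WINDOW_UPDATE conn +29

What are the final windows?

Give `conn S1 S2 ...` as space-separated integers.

Op 1: conn=35 S1=35 S2=45 S3=45 S4=45 blocked=[]
Op 2: conn=53 S1=35 S2=45 S3=45 S4=45 blocked=[]
Op 3: conn=53 S1=54 S2=45 S3=45 S4=45 blocked=[]
Op 4: conn=79 S1=54 S2=45 S3=45 S4=45 blocked=[]
Op 5: conn=66 S1=54 S2=45 S3=45 S4=32 blocked=[]
Op 6: conn=66 S1=79 S2=45 S3=45 S4=32 blocked=[]
Op 7: conn=47 S1=79 S2=45 S3=26 S4=32 blocked=[]
Op 8: conn=29 S1=79 S2=45 S3=26 S4=14 blocked=[]
Op 9: conn=58 S1=79 S2=45 S3=26 S4=14 blocked=[]
Op 10: conn=40 S1=61 S2=45 S3=26 S4=14 blocked=[]
Op 11: conn=33 S1=61 S2=45 S3=26 S4=7 blocked=[]
Op 12: conn=24 S1=61 S2=45 S3=17 S4=7 blocked=[]
Op 13: conn=53 S1=61 S2=45 S3=17 S4=7 blocked=[]

Answer: 53 61 45 17 7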